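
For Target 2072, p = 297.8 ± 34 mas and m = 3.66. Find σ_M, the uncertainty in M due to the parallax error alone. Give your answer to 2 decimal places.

M = m − 5 log₁₀ d + 5 = m + 5 log₁₀ p + 5, so ∂M/∂p = 5/(p ln 10).
σ_M = (5/ln 10) · (σ_p/p) = 2.1715 × 34/297.8 = 2.1715 × 0.11417 = 0.24792.

σ_M = 0.25 mag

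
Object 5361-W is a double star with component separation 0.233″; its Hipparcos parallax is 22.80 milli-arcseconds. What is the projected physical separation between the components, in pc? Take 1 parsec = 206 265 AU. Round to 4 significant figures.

4.954 × 10^-5 pc

d = 1/p = 1/0.02280″ = 43.86 pc.
At distance d (pc), an angle of θ arcsec spans θ·d AU: s = 0.233 × 43.86 = 10.219 AU.
= 10.219 / 206265 = 4.9543 × 10^-5 pc.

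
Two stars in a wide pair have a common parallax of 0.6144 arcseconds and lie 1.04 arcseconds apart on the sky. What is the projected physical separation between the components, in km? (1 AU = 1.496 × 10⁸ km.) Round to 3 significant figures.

2.53 × 10^8 km

d = 1/p = 1/0.6144″ = 1.6276 pc.
At distance d (pc), an angle of θ arcsec spans θ·d AU: s = 1.04 × 1.6276 = 1.6927 AU.
= 1.6927 × 1.496 × 10⁸ km = 2.5323 × 10^8 km.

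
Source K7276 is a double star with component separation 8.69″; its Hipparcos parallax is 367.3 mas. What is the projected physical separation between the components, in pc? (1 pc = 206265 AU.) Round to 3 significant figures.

0.000115 pc

d = 1/p = 1/0.3673″ = 2.7226 pc.
At distance d (pc), an angle of θ arcsec spans θ·d AU: s = 8.69 × 2.7226 = 23.659 AU.
= 23.659 / 206265 = 0.00011470 pc.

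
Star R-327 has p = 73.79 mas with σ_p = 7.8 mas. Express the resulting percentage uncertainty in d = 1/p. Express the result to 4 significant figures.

10.57%

For d = 1/p, |σ_d/d| = |σ_p/p|.
σ_p/p = 7.8 / 73.79 = 0.10571 = 10.571%.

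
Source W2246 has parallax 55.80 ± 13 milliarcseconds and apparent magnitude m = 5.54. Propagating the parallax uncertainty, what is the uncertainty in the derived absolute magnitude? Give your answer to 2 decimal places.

σ_M = 0.51 mag

M = m − 5 log₁₀ d + 5 = m + 5 log₁₀ p + 5, so ∂M/∂p = 5/(p ln 10).
σ_M = (5/ln 10) · (σ_p/p) = 2.1715 × 13/55.80 = 2.1715 × 0.23297 = 0.50589.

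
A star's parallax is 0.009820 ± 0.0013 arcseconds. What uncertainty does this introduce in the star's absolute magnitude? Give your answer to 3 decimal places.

M = m − 5 log₁₀ d + 5 = m + 5 log₁₀ p + 5, so ∂M/∂p = 5/(p ln 10).
σ_M = (5/ln 10) · (σ_p/p) = 2.1715 × 0.0013/0.009820 = 2.1715 × 0.13238 = 0.28746.

σ_M = 0.287 mag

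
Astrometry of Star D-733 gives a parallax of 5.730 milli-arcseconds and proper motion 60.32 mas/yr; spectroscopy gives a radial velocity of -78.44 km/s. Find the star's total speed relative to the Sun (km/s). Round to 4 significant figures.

92.97 km/s

d = 1/p = 1/0.005730″ = 174.52 pc.
μ = 60.32 mas/yr = 0.06032 ″/yr.
v_t = 4.740 μ d = 4.740 × 0.06032 × 174.52 = 49.898 km/s.
v = √(v_r² + v_t²) = √((-78.44)² + 49.898²) = √8642.64 = 92.966 km/s.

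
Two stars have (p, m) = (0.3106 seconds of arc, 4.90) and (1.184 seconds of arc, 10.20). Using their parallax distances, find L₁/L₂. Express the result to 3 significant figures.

d₁ = 1/p₁ = 1/0.3106″ = 3.2196 pc; d₂ = 1/p₂ = 1/1.184″ = 0.84459 pc.
M₁ = m₁ − 5 log₁₀ d₁ + 5 = 4.90 − 2.5390 + 5 = 7.3610.
M₂ = 10.20 − (-0.3668) + 5 = 15.5668.
L₁/L₂ = 10^(0.4(M₂ − M₁)) = 10^(0.4 × 8.2058) = 10^3.28232 = 1915.7.

L₁/L₂ = 1920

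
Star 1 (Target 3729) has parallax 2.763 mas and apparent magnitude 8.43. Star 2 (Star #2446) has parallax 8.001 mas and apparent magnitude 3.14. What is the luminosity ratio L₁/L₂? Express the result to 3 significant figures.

L₁/L₂ = 0.0642

d₁ = 1/p₁ = 1/0.002763″ = 361.93 pc; d₂ = 1/p₂ = 1/0.008001″ = 124.98 pc.
M₁ = m₁ − 5 log₁₀ d₁ + 5 = 8.43 − 12.7931 + 5 = 0.6369.
M₂ = 3.14 − 10.4842 + 5 = -2.3442.
L₁/L₂ = 10^(0.4(M₂ − M₁)) = 10^(0.4 × (-2.9811)) = 10^(-1.19244) = 0.064204.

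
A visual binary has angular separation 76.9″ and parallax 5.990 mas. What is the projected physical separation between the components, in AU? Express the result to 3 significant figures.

d = 1/p = 1/0.005990″ = 166.94 pc.
At distance d (pc), an angle of θ arcsec spans θ·d AU: s = 76.9 × 166.94 = 12838 AU.

12800 AU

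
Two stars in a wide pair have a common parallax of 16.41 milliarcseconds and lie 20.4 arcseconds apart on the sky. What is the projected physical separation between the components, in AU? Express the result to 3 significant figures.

1240 AU

d = 1/p = 1/0.01641″ = 60.938 pc.
At distance d (pc), an angle of θ arcsec spans θ·d AU: s = 20.4 × 60.938 = 1243.1 AU.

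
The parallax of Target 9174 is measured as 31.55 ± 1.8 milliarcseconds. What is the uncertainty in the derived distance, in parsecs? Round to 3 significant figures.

1.81 pc

d = 1/p, so σ_d = σ_p / p².
σ_d = 0.00180 / (0.03155)² = 0.00180 / 0.0009954 = 1.8083 pc.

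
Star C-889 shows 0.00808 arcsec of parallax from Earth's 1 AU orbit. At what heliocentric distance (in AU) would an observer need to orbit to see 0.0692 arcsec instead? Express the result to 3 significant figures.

8.56 AU

Parallax scales linearly with baseline: p ∝ B, so B = p_target / p_Earth × 1 AU.
B = 0.0692 / 0.00808 = 8.5644 AU.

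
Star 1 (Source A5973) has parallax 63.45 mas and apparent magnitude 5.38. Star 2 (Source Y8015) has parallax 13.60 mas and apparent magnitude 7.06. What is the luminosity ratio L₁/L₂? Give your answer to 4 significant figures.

L₁/L₂ = 0.2159

d₁ = 1/p₁ = 1/0.06345″ = 15.76 pc; d₂ = 1/p₂ = 1/0.01360″ = 73.529 pc.
M₁ = m₁ − 5 log₁₀ d₁ + 5 = 5.38 − 5.9878 + 5 = 4.3922.
M₂ = 7.06 − 9.3323 + 5 = 2.7277.
L₁/L₂ = 10^(0.4(M₂ − M₁)) = 10^(0.4 × (-1.6645)) = 10^(-0.66580) = 0.21587.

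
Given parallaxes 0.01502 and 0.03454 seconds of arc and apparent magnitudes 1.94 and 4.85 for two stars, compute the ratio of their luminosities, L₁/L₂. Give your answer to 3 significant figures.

L₁/L₂ = 77.1

d₁ = 1/p₁ = 1/0.01502″ = 66.578 pc; d₂ = 1/p₂ = 1/0.03454″ = 28.952 pc.
M₁ = m₁ − 5 log₁₀ d₁ + 5 = 1.94 − 9.1167 + 5 = -2.1767.
M₂ = 4.85 − 7.3084 + 5 = 2.5416.
L₁/L₂ = 10^(0.4(M₂ − M₁)) = 10^(0.4 × 4.7183) = 10^1.88732 = 77.147.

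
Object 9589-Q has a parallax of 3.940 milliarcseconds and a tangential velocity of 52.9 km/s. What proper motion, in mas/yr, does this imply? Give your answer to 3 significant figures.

44.0 mas/yr

d = 1/p = 1/0.003940″ = 253.81 pc.
μ = v_t / (4.74 d) = 52.9 / (4.74 × 253.81) = 52.9 / 1203.1 = 0.04397 ″/yr = 43.97 mas/yr.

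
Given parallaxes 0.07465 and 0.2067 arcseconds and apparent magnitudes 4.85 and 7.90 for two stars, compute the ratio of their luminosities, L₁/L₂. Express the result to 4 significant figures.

L₁/L₂ = 127.2

d₁ = 1/p₁ = 1/0.07465″ = 13.396 pc; d₂ = 1/p₂ = 1/0.2067″ = 4.8379 pc.
M₁ = m₁ − 5 log₁₀ d₁ + 5 = 4.85 − 5.6349 + 5 = 4.2151.
M₂ = 7.90 − 3.4233 + 5 = 9.4767.
L₁/L₂ = 10^(0.4(M₂ − M₁)) = 10^(0.4 × 5.2616) = 10^2.10464 = 127.24.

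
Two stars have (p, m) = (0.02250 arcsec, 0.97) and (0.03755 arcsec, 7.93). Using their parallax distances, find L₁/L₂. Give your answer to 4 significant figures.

d₁ = 1/p₁ = 1/0.02250″ = 44.444 pc; d₂ = 1/p₂ = 1/0.03755″ = 26.631 pc.
M₁ = m₁ − 5 log₁₀ d₁ + 5 = 0.97 − 8.2391 + 5 = -2.2691.
M₂ = 7.93 − 7.1269 + 5 = 5.8031.
L₁/L₂ = 10^(0.4(M₂ − M₁)) = 10^(0.4 × 8.0722) = 10^3.22888 = 1693.9.

L₁/L₂ = 1694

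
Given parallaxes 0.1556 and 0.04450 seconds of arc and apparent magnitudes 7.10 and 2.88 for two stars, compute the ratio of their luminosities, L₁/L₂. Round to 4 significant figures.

L₁/L₂ = 0.001678

d₁ = 1/p₁ = 1/0.1556″ = 6.4267 pc; d₂ = 1/p₂ = 1/0.04450″ = 22.472 pc.
M₁ = m₁ − 5 log₁₀ d₁ + 5 = 7.10 − 4.0399 + 5 = 8.0601.
M₂ = 2.88 − 6.7582 + 5 = 1.1218.
L₁/L₂ = 10^(0.4(M₂ − M₁)) = 10^(0.4 × (-6.9383)) = 10^(-2.77532) = 0.0016776.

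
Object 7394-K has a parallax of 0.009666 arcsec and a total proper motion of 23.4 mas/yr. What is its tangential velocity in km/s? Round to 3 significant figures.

11.5 km/s

d = 1/p = 1/0.009666″ = 103.46 pc.
μ = 23.4 mas/yr = 0.0234 ″/yr.
v_t = 4.74 × μ × d = 4.74 × 0.0234 × 103.46 = 11.475 km/s.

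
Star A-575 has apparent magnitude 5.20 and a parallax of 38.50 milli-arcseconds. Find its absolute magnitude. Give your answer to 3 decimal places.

M = 3.127

d = 1/p = 1/0.03850″ = 25.974 pc.
m − M = 5 log₁₀(25.974) − 5 = 7.0727 − 5 = 2.0727.
M = m − (m − M) = 5.20 − 2.0727 = 3.127.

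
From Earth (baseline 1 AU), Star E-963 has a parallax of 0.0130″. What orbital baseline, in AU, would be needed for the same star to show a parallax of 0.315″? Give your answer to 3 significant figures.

Parallax scales linearly with baseline: p ∝ B, so B = p_target / p_Earth × 1 AU.
B = 0.315 / 0.0130 = 24.231 AU.

24.2 AU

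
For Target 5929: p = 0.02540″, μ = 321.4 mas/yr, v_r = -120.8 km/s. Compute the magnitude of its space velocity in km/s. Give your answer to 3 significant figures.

135 km/s

d = 1/p = 1/0.02540″ = 39.37 pc.
μ = 321.4 mas/yr = 0.3214 ″/yr.
v_t = 4.740 μ d = 4.740 × 0.3214 × 39.37 = 59.978 km/s.
v = √(v_r² + v_t²) = √((-120.8)² + 59.978²) = √18190 = 134.87 km/s.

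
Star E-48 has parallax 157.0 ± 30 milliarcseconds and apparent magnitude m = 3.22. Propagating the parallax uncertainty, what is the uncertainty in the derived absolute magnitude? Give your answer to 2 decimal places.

σ_M = 0.41 mag

M = m − 5 log₁₀ d + 5 = m + 5 log₁₀ p + 5, so ∂M/∂p = 5/(p ln 10).
σ_M = (5/ln 10) · (σ_p/p) = 2.1715 × 30/157.0 = 2.1715 × 0.19108 = 0.41493.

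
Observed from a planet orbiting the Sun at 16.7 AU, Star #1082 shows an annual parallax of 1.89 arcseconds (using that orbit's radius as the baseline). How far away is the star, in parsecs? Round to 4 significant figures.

8.836 pc

With baseline B (in AU) and parallax p (in arcsec), d = B/p parsecs.
d = 16.7 / 1.89 = 8.836 pc.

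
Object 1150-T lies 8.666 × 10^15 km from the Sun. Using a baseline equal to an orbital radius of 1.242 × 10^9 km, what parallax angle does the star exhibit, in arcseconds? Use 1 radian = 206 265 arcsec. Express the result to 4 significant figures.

θ ≈ B/d = (1.242 × 10^9) / (8.666 × 10^15) = 1.4332 × 10^-7 rad.
In arcseconds: 1.4332 × 10^-7 × 206265 = 0.029562″.

0.02956 arcsec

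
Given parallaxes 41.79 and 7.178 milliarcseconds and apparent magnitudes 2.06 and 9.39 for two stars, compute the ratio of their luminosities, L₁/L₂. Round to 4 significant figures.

L₁/L₂ = 25.23

d₁ = 1/p₁ = 1/0.04179″ = 23.929 pc; d₂ = 1/p₂ = 1/0.007178″ = 139.31 pc.
M₁ = m₁ − 5 log₁₀ d₁ + 5 = 2.06 − 6.8946 + 5 = 0.1654.
M₂ = 9.39 − 10.7199 + 5 = 3.6701.
L₁/L₂ = 10^(0.4(M₂ − M₁)) = 10^(0.4 × 3.5047) = 10^1.40188 = 25.228.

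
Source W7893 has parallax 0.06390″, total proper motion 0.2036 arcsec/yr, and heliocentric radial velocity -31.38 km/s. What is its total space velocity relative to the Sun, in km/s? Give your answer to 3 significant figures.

d = 1/p = 1/0.06390″ = 15.649 pc.
v_t = 4.740 μ d = 4.740 × 0.2036 × 15.649 = 15.102 km/s.
v = √(v_r² + v_t²) = √((-31.38)² + 15.102²) = √1212.77 = 34.825 km/s.

34.8 km/s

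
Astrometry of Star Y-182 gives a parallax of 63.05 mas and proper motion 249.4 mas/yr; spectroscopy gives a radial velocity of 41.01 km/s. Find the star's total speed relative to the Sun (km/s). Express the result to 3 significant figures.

45.1 km/s

d = 1/p = 1/0.06305″ = 15.86 pc.
μ = 249.4 mas/yr = 0.2494 ″/yr.
v_t = 4.740 μ d = 4.740 × 0.2494 × 15.86 = 18.749 km/s.
v = √(v_r² + v_t²) = √(41.01² + 18.749²) = √2033.35 = 45.093 km/s.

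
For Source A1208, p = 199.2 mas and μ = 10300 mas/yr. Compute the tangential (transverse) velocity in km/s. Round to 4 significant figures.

d = 1/p = 1/0.1992″ = 5.0201 pc.
μ = 10300 mas/yr = 10.3 ″/yr.
v_t = 4.74 × μ × d = 4.74 × 10.3 × 5.0201 = 245.09 km/s.

245.1 km/s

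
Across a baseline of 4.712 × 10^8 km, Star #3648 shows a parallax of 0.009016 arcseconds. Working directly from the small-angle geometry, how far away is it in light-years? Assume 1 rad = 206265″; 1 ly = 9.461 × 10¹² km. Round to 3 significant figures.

θ = 0.009016″ = 0.009016/206265 = 4.3711 × 10^-8 rad.
d = B/θ = (4.712 × 10^8) / (4.3711 × 10^-8) = 1.0780 × 10^16 km = (1.0780 × 10^16) / (9.461 × 10^12) ly = 1139.4 ly.

1140 ly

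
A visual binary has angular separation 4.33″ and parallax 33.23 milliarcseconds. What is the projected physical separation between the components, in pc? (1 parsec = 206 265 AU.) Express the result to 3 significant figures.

0.000632 pc

d = 1/p = 1/0.03323″ = 30.093 pc.
At distance d (pc), an angle of θ arcsec spans θ·d AU: s = 4.33 × 30.093 = 130.3 AU.
= 130.3 / 206265 = 0.00063171 pc.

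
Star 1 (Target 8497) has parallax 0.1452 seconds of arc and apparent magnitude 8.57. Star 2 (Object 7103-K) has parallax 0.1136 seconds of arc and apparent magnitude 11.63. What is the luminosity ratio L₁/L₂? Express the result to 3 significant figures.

d₁ = 1/p₁ = 1/0.1452″ = 6.8871 pc; d₂ = 1/p₂ = 1/0.1136″ = 8.8028 pc.
M₁ = m₁ − 5 log₁₀ d₁ + 5 = 8.57 − 4.1902 + 5 = 9.3798.
M₂ = 11.63 − 4.7231 + 5 = 11.9069.
L₁/L₂ = 10^(0.4(M₂ − M₁)) = 10^(0.4 × 2.5271) = 10^1.01084 = 10.253.

L₁/L₂ = 10.3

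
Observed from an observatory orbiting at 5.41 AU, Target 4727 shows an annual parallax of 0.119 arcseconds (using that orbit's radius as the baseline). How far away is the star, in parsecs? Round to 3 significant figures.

45.5 pc

With baseline B (in AU) and parallax p (in arcsec), d = B/p parsecs.
d = 5.41 / 0.119 = 45.462 pc.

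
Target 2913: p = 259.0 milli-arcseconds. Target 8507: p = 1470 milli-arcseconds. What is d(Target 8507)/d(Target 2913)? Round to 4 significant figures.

Since d = 1/p, d_B/d_A = p_A/p_B.
= 259.0 / 1470 = 0.17619.

0.1762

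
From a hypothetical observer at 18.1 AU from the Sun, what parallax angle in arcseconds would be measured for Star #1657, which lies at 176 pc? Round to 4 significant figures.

0.1028 arcsec

p (arcsec) = B (AU) / d (pc).
p = 18.1 / 176 = 0.10284 arcsec.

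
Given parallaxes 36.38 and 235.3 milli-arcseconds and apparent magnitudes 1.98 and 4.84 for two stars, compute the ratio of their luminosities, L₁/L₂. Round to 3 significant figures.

L₁/L₂ = 583

d₁ = 1/p₁ = 1/0.03638″ = 27.488 pc; d₂ = 1/p₂ = 1/0.2353″ = 4.2499 pc.
M₁ = m₁ − 5 log₁₀ d₁ + 5 = 1.98 − 7.1957 + 5 = -0.2157.
M₂ = 4.84 − 3.1419 + 5 = 6.6981.
L₁/L₂ = 10^(0.4(M₂ − M₁)) = 10^(0.4 × 6.9138) = 10^2.76552 = 582.8.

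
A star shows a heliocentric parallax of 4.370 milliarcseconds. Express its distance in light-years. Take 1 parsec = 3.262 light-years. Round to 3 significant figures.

746 light years

p = 4.370 milliarcseconds = 0.004370 arcsec.
d = 1/p = 1/0.004370 = 228.83 pc.
In light-years: 228.83 × 3.262 = 746.44 ly.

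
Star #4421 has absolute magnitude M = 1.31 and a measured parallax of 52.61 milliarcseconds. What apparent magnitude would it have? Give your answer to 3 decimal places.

m = 2.705

d = 1/p = 1/0.05261″ = 19.008 pc.
m − M = 5 log₁₀ d − 5 = 5 log₁₀(19.008) − 5 = 6.3947 − 5 = 1.3947.
m = M + (m − M) = 1.31 + 1.3947 = 2.705.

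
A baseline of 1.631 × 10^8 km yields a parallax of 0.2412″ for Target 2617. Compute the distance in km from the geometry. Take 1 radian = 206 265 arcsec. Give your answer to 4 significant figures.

1.395 × 10^14 km

θ = 0.2412″ = 0.2412/206265 = 1.1694 × 10^-6 rad.
d = B/θ = (1.631 × 10^8) / (1.1694 × 10^-6) = 1.3947 × 10^14 km.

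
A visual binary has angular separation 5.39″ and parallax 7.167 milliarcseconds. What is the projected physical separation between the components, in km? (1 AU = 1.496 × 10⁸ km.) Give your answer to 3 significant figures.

d = 1/p = 1/0.007167″ = 139.53 pc.
At distance d (pc), an angle of θ arcsec spans θ·d AU: s = 5.39 × 139.53 = 752.07 AU.
= 752.07 × 1.496 × 10⁸ km = 1.1251 × 10^11 km.

1.13 × 10^11 km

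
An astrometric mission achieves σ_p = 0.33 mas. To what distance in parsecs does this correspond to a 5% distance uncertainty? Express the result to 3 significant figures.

152 pc

σ_d/d = σ_p/p, so the condition is σ_p/p ≤ 0.05, i.e. p ≥ σ_p/0.05.
p_min = 0.33/0.05 = 6.6 mas = 0.0066 arcsec.
d_max = 1/p_min = 1/0.0066 = 151.52 pc.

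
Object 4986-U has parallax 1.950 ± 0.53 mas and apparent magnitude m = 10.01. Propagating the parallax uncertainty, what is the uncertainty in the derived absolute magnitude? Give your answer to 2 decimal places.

σ_M = 0.59 mag

M = m − 5 log₁₀ d + 5 = m + 5 log₁₀ p + 5, so ∂M/∂p = 5/(p ln 10).
σ_M = (5/ln 10) · (σ_p/p) = 2.1715 × 0.53/1.950 = 2.1715 × 0.27179 = 0.59019.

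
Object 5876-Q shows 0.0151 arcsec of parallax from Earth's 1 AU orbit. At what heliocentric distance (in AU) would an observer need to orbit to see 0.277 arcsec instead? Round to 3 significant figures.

18.3 AU

Parallax scales linearly with baseline: p ∝ B, so B = p_target / p_Earth × 1 AU.
B = 0.277 / 0.0151 = 18.344 AU.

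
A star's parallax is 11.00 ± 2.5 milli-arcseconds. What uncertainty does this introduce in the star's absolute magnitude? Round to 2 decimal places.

M = m − 5 log₁₀ d + 5 = m + 5 log₁₀ p + 5, so ∂M/∂p = 5/(p ln 10).
σ_M = (5/ln 10) · (σ_p/p) = 2.1715 × 2.5/11.00 = 2.1715 × 0.22727 = 0.49352.

σ_M = 0.49 mag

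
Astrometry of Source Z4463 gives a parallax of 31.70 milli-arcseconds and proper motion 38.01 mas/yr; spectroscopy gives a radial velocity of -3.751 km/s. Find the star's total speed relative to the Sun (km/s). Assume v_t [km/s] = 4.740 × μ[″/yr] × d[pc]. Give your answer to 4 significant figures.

6.810 km/s

d = 1/p = 1/0.03170″ = 31.546 pc.
μ = 38.01 mas/yr = 0.03801 ″/yr.
v_t = 4.740 μ d = 4.740 × 0.03801 × 31.546 = 5.6836 km/s.
v = √(v_r² + v_t²) = √((-3.751)² + 5.6836²) = √46.3733 = 6.8098 km/s.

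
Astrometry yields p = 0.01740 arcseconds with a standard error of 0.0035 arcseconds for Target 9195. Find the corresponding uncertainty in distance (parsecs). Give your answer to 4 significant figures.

d = 1/p, so σ_d = σ_p / p².
σ_d = 0.00350 / (0.01740)² = 0.00350 / 0.00030276 = 11.56 pc.

11.56 pc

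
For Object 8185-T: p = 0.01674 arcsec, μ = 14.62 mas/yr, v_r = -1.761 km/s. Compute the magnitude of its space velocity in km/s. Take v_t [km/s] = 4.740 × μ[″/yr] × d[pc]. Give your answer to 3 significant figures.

d = 1/p = 1/0.01674″ = 59.737 pc.
μ = 14.62 mas/yr = 0.01462 ″/yr.
v_t = 4.740 μ d = 4.740 × 0.01462 × 59.737 = 4.1397 km/s.
v = √(v_r² + v_t²) = √((-1.761)² + 4.1397²) = √20.2382 = 4.4987 km/s.

4.50 km/s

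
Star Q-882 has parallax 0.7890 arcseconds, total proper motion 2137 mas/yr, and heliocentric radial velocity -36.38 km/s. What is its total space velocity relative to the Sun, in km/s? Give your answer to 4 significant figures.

38.58 km/s

d = 1/p = 1/0.7890″ = 1.2674 pc.
μ = 2137 mas/yr = 2.137 ″/yr.
v_t = 4.740 μ d = 4.740 × 2.137 × 1.2674 = 12.838 km/s.
v = √(v_r² + v_t²) = √((-36.38)² + 12.838²) = √1488.32 = 38.579 km/s.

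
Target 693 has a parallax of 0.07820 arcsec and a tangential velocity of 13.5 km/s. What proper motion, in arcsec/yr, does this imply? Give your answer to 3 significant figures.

0.223 arcsec/yr

d = 1/p = 1/0.07820″ = 12.788 pc.
μ = v_t / (4.74 d) = 13.5 / (4.74 × 12.788) = 13.5 / 60.615 = 0.22272 ″/yr.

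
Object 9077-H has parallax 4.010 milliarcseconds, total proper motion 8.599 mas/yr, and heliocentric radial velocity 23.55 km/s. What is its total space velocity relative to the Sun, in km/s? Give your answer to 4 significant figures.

25.65 km/s

d = 1/p = 1/0.004010″ = 249.38 pc.
μ = 8.599 mas/yr = 0.008599 ″/yr.
v_t = 4.740 μ d = 4.740 × 0.008599 × 249.38 = 10.165 km/s.
v = √(v_r² + v_t²) = √(23.55² + 10.165²) = √657.93 = 25.65 km/s.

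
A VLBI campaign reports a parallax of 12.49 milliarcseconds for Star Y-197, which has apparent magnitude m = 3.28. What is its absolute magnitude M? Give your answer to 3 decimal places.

d = 1/p = 1/0.01249″ = 80.064 pc.
m − M = 5 log₁₀(80.064) − 5 = 9.5172 − 5 = 4.5172.
M = m − (m − M) = 3.28 − 4.5172 = -1.237.

M = -1.237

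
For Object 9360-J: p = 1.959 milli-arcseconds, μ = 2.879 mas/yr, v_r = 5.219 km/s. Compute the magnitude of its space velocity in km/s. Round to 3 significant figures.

d = 1/p = 1/0.001959″ = 510.46 pc.
μ = 2.879 mas/yr = 0.002879 ″/yr.
v_t = 4.740 μ d = 4.740 × 0.002879 × 510.46 = 6.966 km/s.
v = √(v_r² + v_t²) = √(5.219² + 6.966²) = √75.7631 = 8.7042 km/s.

8.70 km/s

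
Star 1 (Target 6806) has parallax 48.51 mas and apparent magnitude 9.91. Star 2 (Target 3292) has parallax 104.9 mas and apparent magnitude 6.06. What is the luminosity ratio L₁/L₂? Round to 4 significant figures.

d₁ = 1/p₁ = 1/0.04851″ = 20.614 pc; d₂ = 1/p₂ = 1/0.1049″ = 9.5329 pc.
M₁ = m₁ − 5 log₁₀ d₁ + 5 = 9.91 − 6.5708 + 5 = 8.3392.
M₂ = 6.06 − 4.8961 + 5 = 6.1639.
L₁/L₂ = 10^(0.4(M₂ − M₁)) = 10^(0.4 × (-2.1753)) = 10^(-0.87012) = 0.13486.

L₁/L₂ = 0.1349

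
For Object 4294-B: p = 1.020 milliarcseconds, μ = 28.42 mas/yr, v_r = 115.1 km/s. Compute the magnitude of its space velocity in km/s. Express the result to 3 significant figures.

175 km/s

d = 1/p = 1/0.001020″ = 980.39 pc.
μ = 28.42 mas/yr = 0.02842 ″/yr.
v_t = 4.740 μ d = 4.740 × 0.02842 × 980.39 = 132.07 km/s.
v = √(v_r² + v_t²) = √(115.1² + 132.07²) = √30690.5 = 175.19 km/s.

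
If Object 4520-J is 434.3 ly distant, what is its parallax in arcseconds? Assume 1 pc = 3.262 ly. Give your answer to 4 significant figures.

d = 434.3 ly ÷ 3.262 = 133.14 pc.
p = 1/d = 1/133.14 = 0.0075109 arcsec.

0.007511 arcsec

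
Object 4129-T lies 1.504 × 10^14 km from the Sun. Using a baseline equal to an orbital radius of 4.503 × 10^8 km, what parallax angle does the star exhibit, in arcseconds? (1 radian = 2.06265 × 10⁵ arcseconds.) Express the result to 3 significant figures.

θ ≈ B/d = (4.503 × 10^8) / (1.504 × 10^14) = 2.9940 × 10^-6 rad.
In arcseconds: 2.9940 × 10^-6 × 206265 = 0.61756″.

0.618 arcsec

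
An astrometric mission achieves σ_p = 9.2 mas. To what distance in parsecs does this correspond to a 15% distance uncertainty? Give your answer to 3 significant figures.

16.3 pc

σ_d/d = σ_p/p, so the condition is σ_p/p ≤ 0.15, i.e. p ≥ σ_p/0.15.
p_min = 9.2/0.15 = 61.333 mas = 0.061333 arcsec.
d_max = 1/p_min = 1/0.061333 = 16.304 pc.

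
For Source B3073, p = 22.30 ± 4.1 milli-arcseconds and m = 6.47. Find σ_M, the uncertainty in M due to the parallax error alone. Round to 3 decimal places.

σ_M = 0.399 mag

M = m − 5 log₁₀ d + 5 = m + 5 log₁₀ p + 5, so ∂M/∂p = 5/(p ln 10).
σ_M = (5/ln 10) · (σ_p/p) = 2.1715 × 4.1/22.30 = 2.1715 × 0.18386 = 0.39925.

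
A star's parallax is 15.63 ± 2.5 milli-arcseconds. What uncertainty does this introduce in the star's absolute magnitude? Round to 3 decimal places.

M = m − 5 log₁₀ d + 5 = m + 5 log₁₀ p + 5, so ∂M/∂p = 5/(p ln 10).
σ_M = (5/ln 10) · (σ_p/p) = 2.1715 × 2.5/15.63 = 2.1715 × 0.15995 = 0.34733.

σ_M = 0.347 mag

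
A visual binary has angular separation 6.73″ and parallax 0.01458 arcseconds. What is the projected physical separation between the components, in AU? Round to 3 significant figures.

462 AU

d = 1/p = 1/0.01458″ = 68.587 pc.
At distance d (pc), an angle of θ arcsec spans θ·d AU: s = 6.73 × 68.587 = 461.59 AU.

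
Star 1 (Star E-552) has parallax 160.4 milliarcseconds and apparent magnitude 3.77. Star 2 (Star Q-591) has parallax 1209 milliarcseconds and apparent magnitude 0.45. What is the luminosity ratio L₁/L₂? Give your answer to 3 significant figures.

d₁ = 1/p₁ = 1/0.1604″ = 6.2344 pc; d₂ = 1/p₂ = 1/1.209″ = 0.82713 pc.
M₁ = m₁ − 5 log₁₀ d₁ + 5 = 3.77 − 3.9740 + 5 = 4.7960.
M₂ = 0.45 − (-0.4121) + 5 = 5.8621.
L₁/L₂ = 10^(0.4(M₂ − M₁)) = 10^(0.4 × 1.0661) = 10^0.42644 = 2.6696.

L₁/L₂ = 2.67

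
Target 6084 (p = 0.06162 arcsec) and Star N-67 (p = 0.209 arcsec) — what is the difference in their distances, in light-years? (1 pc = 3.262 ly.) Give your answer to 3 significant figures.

d_A = 1/0.06162″ = 16.228 pc; d_B = 1/0.2090″ = 4.7847 pc.
|d_B − d_A| = |4.7847 − 16.228| = 11.443 pc = 11.443 × 3.262 ly = 37.327 ly.

37.3 ly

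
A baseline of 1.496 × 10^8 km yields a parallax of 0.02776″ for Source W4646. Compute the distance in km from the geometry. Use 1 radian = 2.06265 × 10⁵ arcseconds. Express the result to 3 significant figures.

1.11 × 10^15 km

θ = 0.02776″ = 0.02776/206265 = 1.3458 × 10^-7 rad.
d = B/θ = (1.496 × 10^8) / (1.3458 × 10^-7) = 1.1116 × 10^15 km.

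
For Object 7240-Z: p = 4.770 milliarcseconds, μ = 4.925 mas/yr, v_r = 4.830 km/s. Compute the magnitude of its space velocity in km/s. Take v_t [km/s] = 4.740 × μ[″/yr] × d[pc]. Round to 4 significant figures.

6.876 km/s

d = 1/p = 1/0.004770″ = 209.64 pc.
μ = 4.925 mas/yr = 0.004925 ″/yr.
v_t = 4.740 μ d = 4.740 × 0.004925 × 209.64 = 4.8939 km/s.
v = √(v_r² + v_t²) = √(4.830² + 4.8939²) = √47.2792 = 6.876 km/s.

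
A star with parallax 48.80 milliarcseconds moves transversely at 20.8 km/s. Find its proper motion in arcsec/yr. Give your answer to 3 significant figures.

d = 1/p = 1/0.04880″ = 20.492 pc.
μ = v_t / (4.74 d) = 20.8 / (4.74 × 20.492) = 20.8 / 97.132 = 0.21414 ″/yr.

0.214 arcsec/yr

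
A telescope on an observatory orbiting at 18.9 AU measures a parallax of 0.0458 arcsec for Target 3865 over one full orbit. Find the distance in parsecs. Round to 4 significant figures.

412.7 pc

With baseline B (in AU) and parallax p (in arcsec), d = B/p parsecs.
d = 18.9 / 0.0458 = 412.66 pc.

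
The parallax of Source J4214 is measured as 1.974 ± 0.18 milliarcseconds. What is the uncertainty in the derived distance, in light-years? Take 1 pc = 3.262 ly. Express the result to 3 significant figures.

d = 1/p, so σ_d = σ_p / p².
σ_d = 0.000180 / (0.001974)² = 0.000180 / 0.0000038967 = 46.193 pc = 46.193 × 3.262 ly = 150.68 ly.

151 ly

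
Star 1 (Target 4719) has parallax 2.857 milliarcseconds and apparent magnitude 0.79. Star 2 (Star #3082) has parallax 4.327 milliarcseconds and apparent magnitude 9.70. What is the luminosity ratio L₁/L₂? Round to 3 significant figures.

L₁/L₂ = 8410

d₁ = 1/p₁ = 1/0.002857″ = 350.02 pc; d₂ = 1/p₂ = 1/0.004327″ = 231.11 pc.
M₁ = m₁ − 5 log₁₀ d₁ + 5 = 0.79 − 12.7205 + 5 = -6.9305.
M₂ = 9.70 − 11.8191 + 5 = 2.8809.
L₁/L₂ = 10^(0.4(M₂ − M₁)) = 10^(0.4 × 9.8114) = 10^3.92456 = 8405.4.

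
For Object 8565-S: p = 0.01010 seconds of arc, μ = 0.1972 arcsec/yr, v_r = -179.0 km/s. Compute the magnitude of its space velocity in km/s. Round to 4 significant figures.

201.5 km/s

d = 1/p = 1/0.01010″ = 99.01 pc.
v_t = 4.740 μ d = 4.740 × 0.1972 × 99.01 = 92.547 km/s.
v = √(v_r² + v_t²) = √((-179.0)² + 92.547²) = √40605.9 = 201.51 km/s.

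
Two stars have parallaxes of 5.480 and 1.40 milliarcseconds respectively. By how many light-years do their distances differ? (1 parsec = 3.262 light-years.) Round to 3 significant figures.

1730 ly

d_A = 1/0.005480″ = 182.48 pc; d_B = 1/0.001400″ = 714.29 pc.
|d_B − d_A| = |714.29 − 182.48| = 531.81 pc = 531.81 × 3.262 ly = 1734.8 ly.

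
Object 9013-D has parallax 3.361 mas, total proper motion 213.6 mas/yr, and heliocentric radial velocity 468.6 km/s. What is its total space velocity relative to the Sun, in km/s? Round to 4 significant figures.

d = 1/p = 1/0.003361″ = 297.53 pc.
μ = 213.6 mas/yr = 0.2136 ″/yr.
v_t = 4.740 μ d = 4.740 × 0.2136 × 297.53 = 301.24 km/s.
v = √(v_r² + v_t²) = √(468.6² + 301.24²) = √310331 = 557.07 km/s.

557.1 km/s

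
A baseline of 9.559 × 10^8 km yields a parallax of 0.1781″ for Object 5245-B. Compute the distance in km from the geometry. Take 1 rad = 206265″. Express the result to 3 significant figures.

θ = 0.1781″ = 0.1781/206265 = 8.6345 × 10^-7 rad.
d = B/θ = (9.559 × 10^8) / (8.6345 × 10^-7) = 1.1071 × 10^15 km.

1.11 × 10^15 km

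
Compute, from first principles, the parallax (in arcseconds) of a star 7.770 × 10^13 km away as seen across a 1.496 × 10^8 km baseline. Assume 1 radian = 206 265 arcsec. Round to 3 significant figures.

0.397 arcsec

θ ≈ B/d = (1.496 × 10^8) / (7.770 × 10^13) = 1.9254 × 10^-6 rad.
In arcseconds: 1.9254 × 10^-6 × 206265 = 0.39714″.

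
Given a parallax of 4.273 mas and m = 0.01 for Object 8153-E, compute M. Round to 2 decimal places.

M = -6.84

d = 1/p = 1/0.004273″ = 234.03 pc.
m − M = 5 log₁₀(234.03) − 5 = 11.8464 − 5 = 6.8464.
M = m − (m − M) = 0.01 − 6.8464 = -6.84.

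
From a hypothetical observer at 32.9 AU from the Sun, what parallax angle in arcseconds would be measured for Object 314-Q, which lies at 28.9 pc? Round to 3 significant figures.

p (arcsec) = B (AU) / d (pc).
p = 32.9 / 28.9 = 1.1384 arcsec.

1.14 arcsec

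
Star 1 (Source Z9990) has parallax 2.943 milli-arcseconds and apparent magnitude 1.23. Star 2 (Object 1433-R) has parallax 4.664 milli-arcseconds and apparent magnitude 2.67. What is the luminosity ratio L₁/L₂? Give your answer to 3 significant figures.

L₁/L₂ = 9.46

d₁ = 1/p₁ = 1/0.002943″ = 339.79 pc; d₂ = 1/p₂ = 1/0.004664″ = 214.41 pc.
M₁ = m₁ − 5 log₁₀ d₁ + 5 = 1.23 − 12.6561 + 5 = -6.4261.
M₂ = 2.67 − 11.6562 + 5 = -3.9862.
L₁/L₂ = 10^(0.4(M₂ − M₁)) = 10^(0.4 × 2.4399) = 10^0.97596 = 9.4615.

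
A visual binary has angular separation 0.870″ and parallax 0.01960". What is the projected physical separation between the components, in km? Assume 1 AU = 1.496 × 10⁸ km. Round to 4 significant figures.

d = 1/p = 1/0.01960″ = 51.02 pc.
At distance d (pc), an angle of θ arcsec spans θ·d AU: s = 0.870 × 51.02 = 44.387 AU.
= 44.387 × 1.496 × 10⁸ km = 6.6403 × 10^9 km.

6.640 × 10^9 km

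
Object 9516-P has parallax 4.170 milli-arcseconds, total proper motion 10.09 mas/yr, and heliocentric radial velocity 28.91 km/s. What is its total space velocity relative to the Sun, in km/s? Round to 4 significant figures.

31.10 km/s

d = 1/p = 1/0.004170″ = 239.81 pc.
μ = 10.09 mas/yr = 0.01009 ″/yr.
v_t = 4.740 μ d = 4.740 × 0.01009 × 239.81 = 11.469 km/s.
v = √(v_r² + v_t²) = √(28.91² + 11.469²) = √967.326 = 31.102 km/s.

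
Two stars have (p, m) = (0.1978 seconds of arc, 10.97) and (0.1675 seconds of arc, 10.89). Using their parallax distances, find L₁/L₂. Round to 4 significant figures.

L₁/L₂ = 0.6662

d₁ = 1/p₁ = 1/0.1978″ = 5.0556 pc; d₂ = 1/p₂ = 1/0.1675″ = 5.9701 pc.
M₁ = m₁ − 5 log₁₀ d₁ + 5 = 10.97 − 3.5189 + 5 = 12.4511.
M₂ = 10.89 − 3.8799 + 5 = 12.0101.
L₁/L₂ = 10^(0.4(M₂ − M₁)) = 10^(0.4 × (-0.4410)) = 10^(-0.17640) = 0.66619.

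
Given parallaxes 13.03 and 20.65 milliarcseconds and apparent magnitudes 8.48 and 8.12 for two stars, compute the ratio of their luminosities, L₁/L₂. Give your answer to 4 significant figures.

L₁/L₂ = 1.803

d₁ = 1/p₁ = 1/0.01303″ = 76.746 pc; d₂ = 1/p₂ = 1/0.02065″ = 48.426 pc.
M₁ = m₁ − 5 log₁₀ d₁ + 5 = 8.48 − 9.4253 + 5 = 4.0547.
M₂ = 8.12 − 8.4254 + 5 = 4.6946.
L₁/L₂ = 10^(0.4(M₂ − M₁)) = 10^(0.4 × 0.6399) = 10^0.25596 = 1.8029.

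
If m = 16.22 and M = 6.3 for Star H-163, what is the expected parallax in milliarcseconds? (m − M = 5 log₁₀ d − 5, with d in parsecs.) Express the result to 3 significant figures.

m − M = 16.22 − 6.3 = 9.92.
d = 10^((m−M)/5 + 1) = 10^2.984 = 963.83 pc.
p = 1/d = 1/963.83 = 0.0010375 arcsec = 1.0375 mas.

1.04 mas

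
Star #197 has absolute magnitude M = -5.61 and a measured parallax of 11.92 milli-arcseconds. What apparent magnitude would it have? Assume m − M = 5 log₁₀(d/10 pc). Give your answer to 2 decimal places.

m = -0.99

d = 1/p = 1/0.01192″ = 83.893 pc.
m − M = 5 log₁₀ d − 5 = 5 log₁₀(83.893) − 5 = 9.6186 − 5 = 4.6186.
m = M + (m − M) = -5.61 + 4.6186 = -0.99.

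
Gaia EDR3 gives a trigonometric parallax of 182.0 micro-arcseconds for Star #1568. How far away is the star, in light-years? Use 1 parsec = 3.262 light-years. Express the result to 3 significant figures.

17900 light years

p = 182.0 micro-arcseconds = 0.0001820 arcsec.
d = 1/p = 1/0.0001820 = 5494.5 pc.
In light-years: 5494.5 × 3.262 = 17923 ly.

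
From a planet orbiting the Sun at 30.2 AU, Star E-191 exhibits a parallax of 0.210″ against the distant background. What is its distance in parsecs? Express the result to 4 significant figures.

With baseline B (in AU) and parallax p (in arcsec), d = B/p parsecs.
d = 30.2 / 0.210 = 143.81 pc.

143.8 pc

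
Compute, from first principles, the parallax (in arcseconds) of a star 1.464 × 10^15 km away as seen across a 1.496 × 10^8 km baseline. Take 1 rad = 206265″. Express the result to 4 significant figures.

0.02108 arcsec

θ ≈ B/d = (1.496 × 10^8) / (1.464 × 10^15) = 1.0219 × 10^-7 rad.
In arcseconds: 1.0219 × 10^-7 × 206265 = 0.021078″.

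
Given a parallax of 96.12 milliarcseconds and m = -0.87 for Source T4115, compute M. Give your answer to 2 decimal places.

M = -0.96

d = 1/p = 1/0.09612″ = 10.404 pc.
m − M = 5 log₁₀(10.404) − 5 = 5.0860 − 5 = 0.0860.
M = m − (m − M) = -0.87 − 0.0860 = -0.96.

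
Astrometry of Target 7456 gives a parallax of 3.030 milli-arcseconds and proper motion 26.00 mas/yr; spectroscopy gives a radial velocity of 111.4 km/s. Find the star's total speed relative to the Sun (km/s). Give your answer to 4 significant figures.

d = 1/p = 1/0.003030″ = 330.03 pc.
μ = 26.00 mas/yr = 0.02600 ″/yr.
v_t = 4.740 μ d = 4.740 × 0.02600 × 330.03 = 40.673 km/s.
v = √(v_r² + v_t²) = √(111.4² + 40.673²) = √14064.3 = 118.59 km/s.

118.6 km/s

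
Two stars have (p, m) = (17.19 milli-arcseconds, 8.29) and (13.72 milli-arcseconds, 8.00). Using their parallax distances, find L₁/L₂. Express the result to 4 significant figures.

d₁ = 1/p₁ = 1/0.01719″ = 58.173 pc; d₂ = 1/p₂ = 1/0.01372″ = 72.886 pc.
M₁ = m₁ − 5 log₁₀ d₁ + 5 = 8.29 − 8.8236 + 5 = 4.4664.
M₂ = 8.00 − 9.3132 + 5 = 3.6868.
L₁/L₂ = 10^(0.4(M₂ − M₁)) = 10^(0.4 × (-0.7796)) = 10^(-0.31184) = 0.48771.

L₁/L₂ = 0.4877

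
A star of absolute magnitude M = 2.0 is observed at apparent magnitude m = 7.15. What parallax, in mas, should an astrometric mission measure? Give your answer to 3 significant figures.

9.33 mas

m − M = 7.15 − 2.0 = 5.15.
d = 10^((m−M)/5 + 1) = 10^2.030 = 107.15 pc.
p = 1/d = 1/107.15 = 0.0093327 arcsec = 9.3327 mas.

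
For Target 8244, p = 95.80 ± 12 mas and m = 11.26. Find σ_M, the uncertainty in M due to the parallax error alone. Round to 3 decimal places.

M = m − 5 log₁₀ d + 5 = m + 5 log₁₀ p + 5, so ∂M/∂p = 5/(p ln 10).
σ_M = (5/ln 10) · (σ_p/p) = 2.1715 × 12/95.80 = 2.1715 × 0.12526 = 0.272.

σ_M = 0.272 mag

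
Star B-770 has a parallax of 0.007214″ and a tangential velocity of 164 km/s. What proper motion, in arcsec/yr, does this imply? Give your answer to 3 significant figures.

d = 1/p = 1/0.007214″ = 138.62 pc.
μ = v_t / (4.74 d) = 164 / (4.74 × 138.62) = 164 / 657.06 = 0.2496 ″/yr.

0.250 arcsec/yr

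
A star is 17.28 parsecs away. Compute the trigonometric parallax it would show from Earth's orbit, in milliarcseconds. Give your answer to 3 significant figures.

p = 1/d = 1/17.28 = 0.05787 arcsec.
= 0.05787 × 1000 = 57.87 mas.

57.9 mas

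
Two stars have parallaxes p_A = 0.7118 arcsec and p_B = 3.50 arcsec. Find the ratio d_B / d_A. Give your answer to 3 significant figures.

Since d = 1/p, d_B/d_A = p_A/p_B.
= 0.7118 / 3.50 = 0.20337.

0.203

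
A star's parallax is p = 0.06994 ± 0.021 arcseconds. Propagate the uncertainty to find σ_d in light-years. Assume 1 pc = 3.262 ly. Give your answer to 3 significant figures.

d = 1/p, so σ_d = σ_p / p².
σ_d = 0.0210 / (0.06994)² = 0.0210 / 0.0048916 = 4.2931 pc = 4.2931 × 3.262 ly = 14.004 ly.

14.0 ly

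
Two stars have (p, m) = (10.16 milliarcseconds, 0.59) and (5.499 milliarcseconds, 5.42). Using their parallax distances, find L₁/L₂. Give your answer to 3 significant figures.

L₁/L₂ = 25.0

d₁ = 1/p₁ = 1/0.01016″ = 98.425 pc; d₂ = 1/p₂ = 1/0.005499″ = 181.85 pc.
M₁ = m₁ − 5 log₁₀ d₁ + 5 = 0.59 − 9.9655 + 5 = -4.3755.
M₂ = 5.42 − 11.2986 + 5 = -0.8786.
L₁/L₂ = 10^(0.4(M₂ − M₁)) = 10^(0.4 × 3.4969) = 10^1.39876 = 25.047.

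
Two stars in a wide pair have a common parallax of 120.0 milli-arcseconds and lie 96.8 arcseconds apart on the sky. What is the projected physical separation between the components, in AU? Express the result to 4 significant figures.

806.7 AU

d = 1/p = 1/0.1200″ = 8.3333 pc.
At distance d (pc), an angle of θ arcsec spans θ·d AU: s = 96.8 × 8.3333 = 806.66 AU.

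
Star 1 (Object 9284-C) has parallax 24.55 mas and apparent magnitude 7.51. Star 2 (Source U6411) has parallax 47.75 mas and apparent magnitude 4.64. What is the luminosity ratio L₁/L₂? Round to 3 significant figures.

d₁ = 1/p₁ = 1/0.02455″ = 40.733 pc; d₂ = 1/p₂ = 1/0.04775″ = 20.942 pc.
M₁ = m₁ − 5 log₁₀ d₁ + 5 = 7.51 − 8.0497 + 5 = 4.4603.
M₂ = 4.64 − 6.6051 + 5 = 3.0349.
L₁/L₂ = 10^(0.4(M₂ − M₁)) = 10^(0.4 × (-1.4254)) = 10^(-0.57016) = 0.26905.

L₁/L₂ = 0.269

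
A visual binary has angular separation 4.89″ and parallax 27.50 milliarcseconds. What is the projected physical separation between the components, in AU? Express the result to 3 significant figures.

d = 1/p = 1/0.02750″ = 36.364 pc.
At distance d (pc), an angle of θ arcsec spans θ·d AU: s = 4.89 × 36.364 = 177.82 AU.

178 AU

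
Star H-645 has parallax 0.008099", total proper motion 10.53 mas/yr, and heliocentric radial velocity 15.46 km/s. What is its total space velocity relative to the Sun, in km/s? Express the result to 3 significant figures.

d = 1/p = 1/0.008099″ = 123.47 pc.
μ = 10.53 mas/yr = 0.01053 ″/yr.
v_t = 4.740 μ d = 4.740 × 0.01053 × 123.47 = 6.1627 km/s.
v = √(v_r² + v_t²) = √(15.46² + 6.1627²) = √276.99 = 16.643 km/s.

16.6 km/s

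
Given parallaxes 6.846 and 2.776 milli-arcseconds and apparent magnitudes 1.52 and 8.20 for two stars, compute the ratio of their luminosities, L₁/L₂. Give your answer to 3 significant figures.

d₁ = 1/p₁ = 1/0.006846″ = 146.07 pc; d₂ = 1/p₂ = 1/0.002776″ = 360.23 pc.
M₁ = m₁ − 5 log₁₀ d₁ + 5 = 1.52 − 10.8228 + 5 = -4.3028.
M₂ = 8.20 − 12.7829 + 5 = 0.4171.
L₁/L₂ = 10^(0.4(M₂ − M₁)) = 10^(0.4 × 4.7199) = 10^1.88796 = 77.261.

L₁/L₂ = 77.3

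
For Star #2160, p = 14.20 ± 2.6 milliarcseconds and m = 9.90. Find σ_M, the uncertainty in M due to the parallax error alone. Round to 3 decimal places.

σ_M = 0.398 mag

M = m − 5 log₁₀ d + 5 = m + 5 log₁₀ p + 5, so ∂M/∂p = 5/(p ln 10).
σ_M = (5/ln 10) · (σ_p/p) = 2.1715 × 2.6/14.20 = 2.1715 × 0.1831 = 0.3976.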